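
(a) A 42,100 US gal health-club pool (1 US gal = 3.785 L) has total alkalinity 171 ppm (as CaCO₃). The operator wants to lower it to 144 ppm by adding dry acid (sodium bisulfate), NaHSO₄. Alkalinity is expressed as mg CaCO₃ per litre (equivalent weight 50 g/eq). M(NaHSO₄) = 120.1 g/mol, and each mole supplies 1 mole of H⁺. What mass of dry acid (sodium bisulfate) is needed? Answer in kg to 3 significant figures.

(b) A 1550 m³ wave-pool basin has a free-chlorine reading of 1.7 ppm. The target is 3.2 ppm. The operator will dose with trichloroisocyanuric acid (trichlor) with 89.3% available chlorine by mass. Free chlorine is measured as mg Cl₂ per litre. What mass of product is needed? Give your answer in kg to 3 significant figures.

(a) 10.3 kg; (b) 2.60 kg

(a) Volume: 42,100 US gal × 3.785 L/gal = 159,348 L.
(a) Alkalinity to neutralize: (171 − 144) = 27 mg/L as CaCO₃ × 159,348 L = 4302 g as CaCO₃.
(a) Equivalents of H⁺ required: 4302 ÷ 50 g/eq = 86.05 eq = 86.05 mol NaHSO₄.
(a) Mass of NaHSO₄: 86.05 × 120.1 = 10,330 g.

(b) Volume: 1550 m³ = 1,550,000 L.
(b) Chlorine deficit: 3.2 − 1.7 = 1.5 ppm = 1.5 mg/L as Cl₂.
(b) Cl₂ equivalent needed: 1.5 mg/L × 1,550,000 L = 2,325,000 mg = 2325 g.
(b) Product at 89.3% available chlorine: 2325 / 0.893 = 2604 g.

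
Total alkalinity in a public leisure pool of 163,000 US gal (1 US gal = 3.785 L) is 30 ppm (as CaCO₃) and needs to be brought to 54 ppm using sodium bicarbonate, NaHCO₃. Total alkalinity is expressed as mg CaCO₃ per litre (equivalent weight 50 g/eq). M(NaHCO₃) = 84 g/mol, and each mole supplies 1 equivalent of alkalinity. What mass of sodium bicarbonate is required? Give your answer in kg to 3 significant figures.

Volume: 163,000 US gal × 3.785 L/gal = 616,955 L.
Alkalinity to add: (54 − 30) = 24 mg/L as CaCO₃ × 616,955 L = 14,810 g as CaCO₃.
Equivalents: 14,810 g ÷ 50 g/eq = 296.1 eq.
NaHCO₃ supplies 1 eq per mole → 296.1 mol.
Mass: 296.1 mol × 84 g/mol = 24,880 g.

24.9 kg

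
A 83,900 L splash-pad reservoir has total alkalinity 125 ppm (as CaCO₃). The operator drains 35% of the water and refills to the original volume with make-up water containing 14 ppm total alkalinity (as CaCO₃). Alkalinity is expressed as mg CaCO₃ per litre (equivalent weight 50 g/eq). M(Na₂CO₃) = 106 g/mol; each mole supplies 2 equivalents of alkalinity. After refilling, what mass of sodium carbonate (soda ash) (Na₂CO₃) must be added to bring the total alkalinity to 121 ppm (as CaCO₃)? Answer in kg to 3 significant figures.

After draining 35% and refilling: 125 × 0.65 + 14 × 0.35 = 86.15 ppm.
Deficit to target: 121 − 86.15 = 34.85 mg/L.
As CaCO₃: 34.85 mg/L × 83,900 L = 2924 g; ÷ 50 g/eq ÷ 2 = 29.24 mol Na₂CO₃.
Mass: 29.24 × 106 = 3099 g.

3.10 kg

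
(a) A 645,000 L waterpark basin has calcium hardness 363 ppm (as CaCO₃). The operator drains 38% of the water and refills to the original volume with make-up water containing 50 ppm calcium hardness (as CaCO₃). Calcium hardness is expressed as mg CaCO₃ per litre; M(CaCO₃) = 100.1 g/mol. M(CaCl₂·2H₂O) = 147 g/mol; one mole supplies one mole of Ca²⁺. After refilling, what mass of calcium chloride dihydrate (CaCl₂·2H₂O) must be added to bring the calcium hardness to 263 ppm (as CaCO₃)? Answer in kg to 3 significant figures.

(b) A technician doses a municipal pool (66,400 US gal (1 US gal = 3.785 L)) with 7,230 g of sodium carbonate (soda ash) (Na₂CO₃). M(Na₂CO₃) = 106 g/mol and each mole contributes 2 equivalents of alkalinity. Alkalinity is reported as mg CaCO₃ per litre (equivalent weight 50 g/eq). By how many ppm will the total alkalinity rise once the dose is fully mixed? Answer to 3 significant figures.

(a) 17.9 kg; (b) 27.1 ppm

(a) After draining 38% and refilling: 363 × 0.62 + 50 × 0.38 = 244.06 ppm.
(a) Deficit to target: 263 − 244.06 = 18.94 mg/L.
(a) As CaCO₃: 18.94 mg/L × 645,000 L = 12,220 g; ÷ 100.1 = 122 mol Ca²⁺.
(a) Mass: 122 × 147 = 17,940 g.

(b) Volume: 66,400 US gal × 3.785 L/gal = 251,324 L.
(b) Moles of Na₂CO₃: 7,230 g ÷ 106 g/mol = 68.21 mol → 136.4 eq of alkalinity.
(b) As CaCO₃: 136.4 eq × 50 g/eq = 6821 g.
(b) Rise: 6821 g / 251,324 L × 1000 = 27.14 mg/L.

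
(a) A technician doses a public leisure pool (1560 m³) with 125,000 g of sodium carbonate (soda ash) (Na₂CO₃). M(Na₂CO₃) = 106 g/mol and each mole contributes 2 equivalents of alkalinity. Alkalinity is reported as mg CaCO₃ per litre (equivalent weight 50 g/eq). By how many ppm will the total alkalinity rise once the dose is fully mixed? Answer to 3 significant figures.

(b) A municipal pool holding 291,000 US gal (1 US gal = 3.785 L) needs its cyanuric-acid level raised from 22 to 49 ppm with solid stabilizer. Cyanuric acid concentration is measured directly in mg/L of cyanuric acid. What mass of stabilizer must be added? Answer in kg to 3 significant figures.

(a) Volume: 1560 m³ = 1,560,000 L.
(a) Moles of Na₂CO₃: 125,000 g ÷ 106 g/mol = 1179 mol → 2358 eq of alkalinity.
(a) As CaCO₃: 2358 eq × 50 g/eq = 117,900 g.
(a) Rise: 117,900 g / 1,560,000 L × 1000 = 75.59 mg/L.

(b) Volume: 291,000 US gal × 3.785 L/gal = 1,101,435 L.
(b) CYA to add: (49 − 22) = 27 mg/L × 1,101,435 L = 29,740 g cyanuric acid.

(a) 75.6 ppm; (b) 29.7 kg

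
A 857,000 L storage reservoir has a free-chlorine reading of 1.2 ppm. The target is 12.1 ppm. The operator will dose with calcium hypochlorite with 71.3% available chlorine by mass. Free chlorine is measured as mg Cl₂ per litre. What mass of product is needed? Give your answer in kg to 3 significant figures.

Chlorine deficit: 12.1 − 1.2 = 10.9 ppm = 10.9 mg/L as Cl₂.
Cl₂ equivalent needed: 10.9 mg/L × 857,000 L = 9,341,000 mg = 9341 g.
Product at 71.3% available chlorine: 9341 / 0.713 = 13,100 g.

13.1 kg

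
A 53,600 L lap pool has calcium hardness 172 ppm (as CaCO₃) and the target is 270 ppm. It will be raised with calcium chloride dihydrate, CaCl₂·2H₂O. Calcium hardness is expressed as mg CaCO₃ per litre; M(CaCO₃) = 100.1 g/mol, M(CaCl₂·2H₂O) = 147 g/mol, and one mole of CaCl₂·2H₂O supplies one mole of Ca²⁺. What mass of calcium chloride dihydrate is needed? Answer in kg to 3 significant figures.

Hardness to add: (270 − 172) = 98 mg/L as CaCO₃ × 53,600 L = 5253 g as CaCO₃.
Moles of Ca²⁺ (1 mol Ca²⁺ ≡ 1 mol CaCO₃): 5253 / 100.1 g/mol = 52.48 mol.
Mass of CaCl₂·2H₂O: 52.48 × 147 = 7714 g.

7.71 kg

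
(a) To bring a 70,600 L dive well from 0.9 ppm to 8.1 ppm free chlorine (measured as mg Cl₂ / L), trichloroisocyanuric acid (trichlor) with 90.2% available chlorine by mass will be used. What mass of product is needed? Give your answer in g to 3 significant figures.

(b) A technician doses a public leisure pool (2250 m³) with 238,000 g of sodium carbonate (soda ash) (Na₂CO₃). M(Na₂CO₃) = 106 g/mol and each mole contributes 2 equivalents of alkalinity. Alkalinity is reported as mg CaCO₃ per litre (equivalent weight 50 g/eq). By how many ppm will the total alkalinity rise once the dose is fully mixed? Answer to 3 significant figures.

(a) Chlorine deficit: 8.1 − 0.9 = 7.2 ppm = 7.2 mg/L as Cl₂.
(a) Cl₂ equivalent needed: 7.2 mg/L × 70,600 L = 508,300 mg = 508.3 g.
(a) Product at 90.2% available chlorine: 508.3 / 0.902 = 563.5 g.

(b) Volume: 2250 m³ = 2,250,000 L.
(b) Moles of Na₂CO₃: 238,000 g ÷ 106 g/mol = 2245 mol → 4491 eq of alkalinity.
(b) As CaCO₃: 4491 eq × 50 g/eq = 224,500 g.
(b) Rise: 224,500 g / 2,250,000 L × 1000 = 99.79 mg/L.

(a) 564 g; (b) 99.8 ppm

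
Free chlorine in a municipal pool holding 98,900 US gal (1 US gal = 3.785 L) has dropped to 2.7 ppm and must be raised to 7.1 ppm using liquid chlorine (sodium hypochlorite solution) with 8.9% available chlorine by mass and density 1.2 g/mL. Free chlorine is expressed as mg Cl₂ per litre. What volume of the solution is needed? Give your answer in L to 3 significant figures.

15.4 L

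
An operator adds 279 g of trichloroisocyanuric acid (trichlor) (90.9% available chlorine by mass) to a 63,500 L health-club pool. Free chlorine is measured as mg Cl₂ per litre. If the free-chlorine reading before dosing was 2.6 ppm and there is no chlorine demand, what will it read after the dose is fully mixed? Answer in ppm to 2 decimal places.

6.59 ppm

Available chlorine delivered: 279 g × 0.909 = 253.6 g as Cl₂.
Concentration rise: 253.6 g / 63,500 L = 3.994 mg/L = 3.99 ppm.
Final FC: 2.6 + 3.99 = 6.59 ppm.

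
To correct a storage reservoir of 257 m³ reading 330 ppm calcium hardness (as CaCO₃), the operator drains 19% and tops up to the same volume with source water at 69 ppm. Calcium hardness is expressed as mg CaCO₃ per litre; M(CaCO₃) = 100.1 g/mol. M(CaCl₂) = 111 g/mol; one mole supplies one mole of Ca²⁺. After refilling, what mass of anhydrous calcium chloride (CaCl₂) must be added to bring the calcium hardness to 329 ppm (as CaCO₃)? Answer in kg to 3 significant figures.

13.8 kg

Volume: 257 m³ = 257,000 L.
After draining 19% and refilling: 330 × 0.81 + 69 × 0.19 = 280.41 ppm.
Deficit to target: 329 − 280.41 = 48.59 mg/L.
As CaCO₃: 48.59 mg/L × 257,000 L = 12,490 g; ÷ 100.1 = 124.8 mol Ca²⁺.
Mass: 124.8 × 111 = 13,850 g.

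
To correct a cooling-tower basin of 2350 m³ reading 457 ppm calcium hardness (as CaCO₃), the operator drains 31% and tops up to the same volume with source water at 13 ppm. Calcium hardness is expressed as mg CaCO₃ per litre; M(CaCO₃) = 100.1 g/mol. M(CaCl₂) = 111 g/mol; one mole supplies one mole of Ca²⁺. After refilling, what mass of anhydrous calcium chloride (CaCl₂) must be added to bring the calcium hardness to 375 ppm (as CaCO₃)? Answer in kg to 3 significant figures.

Volume: 2350 m³ = 2,350,000 L.
After draining 31% and refilling: 457 × 0.69 + 13 × 0.31 = 319.36 ppm.
Deficit to target: 375 − 319.36 = 55.64 mg/L.
As CaCO₃: 55.64 mg/L × 2,350,000 L = 130,800 g; ÷ 100.1 = 1306 mol Ca²⁺.
Mass: 1306 × 111 = 145,000 g.

145 kg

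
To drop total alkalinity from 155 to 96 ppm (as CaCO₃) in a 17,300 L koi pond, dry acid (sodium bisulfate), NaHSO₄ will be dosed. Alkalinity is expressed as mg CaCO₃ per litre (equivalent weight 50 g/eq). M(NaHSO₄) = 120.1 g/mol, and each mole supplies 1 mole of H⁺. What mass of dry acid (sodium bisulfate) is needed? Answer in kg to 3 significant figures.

2.45 kg

Alkalinity to neutralize: (155 − 96) = 59 mg/L as CaCO₃ × 17,300 L = 1021 g as CaCO₃.
Equivalents of H⁺ required: 1021 ÷ 50 g/eq = 20.41 eq = 20.41 mol NaHSO₄.
Mass of NaHSO₄: 20.41 × 120.1 = 2452 g.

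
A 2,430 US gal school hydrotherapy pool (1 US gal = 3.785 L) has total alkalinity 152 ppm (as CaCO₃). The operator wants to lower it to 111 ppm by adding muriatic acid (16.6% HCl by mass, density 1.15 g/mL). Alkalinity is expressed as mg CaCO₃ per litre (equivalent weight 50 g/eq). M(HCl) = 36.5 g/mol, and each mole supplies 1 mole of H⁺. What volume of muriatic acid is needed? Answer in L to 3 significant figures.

1.44 L

Volume: 2,430 US gal × 3.785 L/gal = 9,198 L.
Alkalinity to neutralize: (152 − 111) = 41 mg/L as CaCO₃ × 9,198 L = 377.1 g as CaCO₃.
Equivalents of H⁺ required: 377.1 ÷ 50 g/eq = 7.542 eq = 7.542 mol HCl.
Mass of HCl: 7.542 × 36.5 = 275.3 g.
Mass of 16.6% solution: 275.3 / 0.166 = 1658 g.
Volume: 1658 g ÷ 1.15 g/mL = 1442 mL.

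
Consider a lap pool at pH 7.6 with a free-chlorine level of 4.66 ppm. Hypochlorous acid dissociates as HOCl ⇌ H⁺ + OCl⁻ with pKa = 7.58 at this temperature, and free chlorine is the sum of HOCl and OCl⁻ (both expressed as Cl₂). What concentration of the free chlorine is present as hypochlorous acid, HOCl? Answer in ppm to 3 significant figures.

2.28 ppm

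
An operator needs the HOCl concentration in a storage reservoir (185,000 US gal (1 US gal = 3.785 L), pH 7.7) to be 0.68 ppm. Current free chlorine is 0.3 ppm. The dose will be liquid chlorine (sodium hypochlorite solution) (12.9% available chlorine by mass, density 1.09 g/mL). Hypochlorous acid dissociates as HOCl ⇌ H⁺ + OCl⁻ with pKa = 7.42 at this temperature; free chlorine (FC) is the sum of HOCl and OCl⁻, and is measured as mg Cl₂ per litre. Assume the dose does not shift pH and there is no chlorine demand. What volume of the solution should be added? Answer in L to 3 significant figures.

8.34 L

Volume: 185,000 US gal × 3.785 L/gal = 700,225 L.
[OCl⁻]/[HOCl] = 10^(pH − pKa) = 10^(7.7 − 7.42) = 1.905; fraction as HOCl = 1/(1 + 1.905) = 0.3442.
Free chlorine required for 0.68 ppm HOCl: 0.68 / 0.3442 = 1.976 ppm.
FC to add: 1.976 − 0.3 = 1.676 mg/L as Cl₂.
Cl₂ equivalent: 1.676 mg/L × 700,225 L = 1173 g.
Product at 12.9% available Cl: 1173 / 0.129 = 9096 g.
Volume: 9096 g ÷ 1.09 g/mL = 8345 mL.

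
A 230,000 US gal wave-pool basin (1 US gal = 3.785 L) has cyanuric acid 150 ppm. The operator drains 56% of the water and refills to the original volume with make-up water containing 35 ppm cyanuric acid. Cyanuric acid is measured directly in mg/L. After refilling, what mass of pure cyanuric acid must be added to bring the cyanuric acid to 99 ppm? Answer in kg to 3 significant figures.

Volume: 230,000 US gal × 3.785 L/gal = 870,550 L.
After draining 56% and refilling: 150 × 0.44 + 35 × 0.56 = 85.6 ppm.
Deficit to target: 99 − 85.6 = 13.4 mg/L.
Mass: 13.4 mg/L × 870,550 L = 11,670 g cyanuric acid.

11.7 kg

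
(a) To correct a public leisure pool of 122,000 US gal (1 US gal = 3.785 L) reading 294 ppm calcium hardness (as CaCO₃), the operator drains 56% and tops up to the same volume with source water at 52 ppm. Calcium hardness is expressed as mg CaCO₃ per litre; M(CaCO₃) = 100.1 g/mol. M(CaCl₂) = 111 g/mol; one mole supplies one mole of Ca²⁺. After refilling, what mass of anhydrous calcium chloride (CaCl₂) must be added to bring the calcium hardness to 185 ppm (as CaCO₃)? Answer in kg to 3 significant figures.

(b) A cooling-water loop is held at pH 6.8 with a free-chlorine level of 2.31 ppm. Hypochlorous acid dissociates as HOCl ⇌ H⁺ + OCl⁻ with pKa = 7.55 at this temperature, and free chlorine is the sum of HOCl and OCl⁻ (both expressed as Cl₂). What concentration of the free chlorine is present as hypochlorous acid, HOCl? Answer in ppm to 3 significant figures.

(a) 13.6 kg; (b) 1.96 ppm

(a) Volume: 122,000 US gal × 3.785 L/gal = 461,770 L.
(a) After draining 56% and refilling: 294 × 0.44 + 52 × 0.56 = 158.48 ppm.
(a) Deficit to target: 185 − 158.48 = 26.52 mg/L.
(a) As CaCO₃: 26.52 mg/L × 461,770 L = 12,250 g; ÷ 100.1 = 122.3 mol Ca²⁺.
(a) Mass: 122.3 × 111 = 13,580 g.

(b) [OCl⁻]/[HOCl] = 10^(pH − pKa) = 10^(6.8 − 7.55) = 10^-0.75 = 0.1778.
(b) Fraction as HOCl = 1 / (1 + 0.1778) = 0.849.
(b) HOCl = 0.849 × 2.31 ppm = 1.961 ppm.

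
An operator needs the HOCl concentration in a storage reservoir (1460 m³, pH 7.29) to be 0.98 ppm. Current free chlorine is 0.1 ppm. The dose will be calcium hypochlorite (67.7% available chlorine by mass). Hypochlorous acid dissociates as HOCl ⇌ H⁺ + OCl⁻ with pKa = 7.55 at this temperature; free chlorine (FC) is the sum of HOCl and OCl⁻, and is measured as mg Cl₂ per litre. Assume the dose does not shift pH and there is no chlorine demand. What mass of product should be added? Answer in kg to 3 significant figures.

3.06 kg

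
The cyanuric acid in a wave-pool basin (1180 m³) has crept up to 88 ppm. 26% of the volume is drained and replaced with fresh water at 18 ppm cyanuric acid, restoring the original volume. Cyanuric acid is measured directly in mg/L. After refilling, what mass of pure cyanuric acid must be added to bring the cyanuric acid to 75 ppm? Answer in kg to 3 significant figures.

Volume: 1180 m³ = 1,180,000 L.
After draining 26% and refilling: 88 × 0.74 + 18 × 0.26 = 69.8 ppm.
Deficit to target: 75 − 69.8 = 5.2 mg/L.
Mass: 5.2 mg/L × 1,180,000 L = 6136 g cyanuric acid.

6.14 kg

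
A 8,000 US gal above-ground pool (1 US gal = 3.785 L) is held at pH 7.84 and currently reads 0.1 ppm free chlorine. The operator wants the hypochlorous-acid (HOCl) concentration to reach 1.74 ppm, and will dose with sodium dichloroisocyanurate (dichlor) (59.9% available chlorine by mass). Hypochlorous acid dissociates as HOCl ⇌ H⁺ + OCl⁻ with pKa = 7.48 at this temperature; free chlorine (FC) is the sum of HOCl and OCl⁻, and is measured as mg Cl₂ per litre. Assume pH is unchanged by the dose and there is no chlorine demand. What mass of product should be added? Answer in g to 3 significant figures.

Volume: 8,000 US gal × 3.785 L/gal = 30,280 L.
[OCl⁻]/[HOCl] = 10^(pH − pKa) = 10^(7.84 − 7.48) = 2.291; fraction as HOCl = 1/(1 + 2.291) = 0.3039.
Free chlorine required for 1.74 ppm HOCl: 1.74 / 0.3039 = 5.726 ppm.
FC to add: 5.726 − 0.1 = 5.626 mg/L as Cl₂.
Cl₂ equivalent: 5.626 mg/L × 30,280 L = 170.4 g.
Product at 59.9% available Cl: 170.4 / 0.599 = 284.4 g.

284 g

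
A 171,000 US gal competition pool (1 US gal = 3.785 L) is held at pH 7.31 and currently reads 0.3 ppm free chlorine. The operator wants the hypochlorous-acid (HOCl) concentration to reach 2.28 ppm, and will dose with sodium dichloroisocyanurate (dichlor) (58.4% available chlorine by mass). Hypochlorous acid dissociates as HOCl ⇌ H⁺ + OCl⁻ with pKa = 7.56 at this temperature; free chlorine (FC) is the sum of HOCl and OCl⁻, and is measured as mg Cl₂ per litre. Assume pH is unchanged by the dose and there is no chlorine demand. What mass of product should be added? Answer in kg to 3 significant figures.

Volume: 171,000 US gal × 3.785 L/gal = 647,235 L.
[OCl⁻]/[HOCl] = 10^(pH − pKa) = 10^(7.31 − 7.56) = 0.5623; fraction as HOCl = 1/(1 + 0.5623) = 0.6401.
Free chlorine required for 2.28 ppm HOCl: 2.28 / 0.6401 = 3.562 ppm.
FC to add: 3.562 − 0.3 = 3.262 mg/L as Cl₂.
Cl₂ equivalent: 3.262 mg/L × 647,235 L = 2111 g.
Product at 58.4% available Cl: 2111 / 0.584 = 3615 g.

3.62 kg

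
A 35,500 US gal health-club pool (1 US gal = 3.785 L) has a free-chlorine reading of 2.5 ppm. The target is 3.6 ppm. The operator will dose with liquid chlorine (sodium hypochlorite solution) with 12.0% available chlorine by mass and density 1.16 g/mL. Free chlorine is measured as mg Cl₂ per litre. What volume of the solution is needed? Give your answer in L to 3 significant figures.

Volume: 35,500 US gal × 3.785 L/gal = 134,368 L.
Chlorine deficit: 3.6 − 2.5 = 1.1 ppm = 1.1 mg/L as Cl₂.
Cl₂ equivalent needed: 1.1 mg/L × 134,368 L = 147,800 mg = 147.8 g.
Product at 12.0% available chlorine: 147.8 / 0.12 = 1232 g.
Volume at density 1.16 g/mL: 1232 g ÷ 1.16 g/mL = 1062 mL.

1.06 L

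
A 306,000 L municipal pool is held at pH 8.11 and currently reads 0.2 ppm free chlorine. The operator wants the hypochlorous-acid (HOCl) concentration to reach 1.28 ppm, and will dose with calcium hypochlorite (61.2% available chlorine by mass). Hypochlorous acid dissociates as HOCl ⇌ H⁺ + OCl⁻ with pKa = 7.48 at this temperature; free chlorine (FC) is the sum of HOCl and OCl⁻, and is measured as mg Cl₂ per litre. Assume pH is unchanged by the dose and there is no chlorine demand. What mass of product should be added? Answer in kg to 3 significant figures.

[OCl⁻]/[HOCl] = 10^(pH − pKa) = 10^(8.11 − 7.48) = 4.266; fraction as HOCl = 1/(1 + 4.266) = 0.1899.
Free chlorine required for 1.28 ppm HOCl: 1.28 / 0.1899 = 6.74 ppm.
FC to add: 6.74 − 0.2 = 6.54 mg/L as Cl₂.
Cl₂ equivalent: 6.54 mg/L × 306,000 L = 2001 g.
Product at 61.2% available Cl: 2001 / 0.612 = 3270 g.

3.27 kg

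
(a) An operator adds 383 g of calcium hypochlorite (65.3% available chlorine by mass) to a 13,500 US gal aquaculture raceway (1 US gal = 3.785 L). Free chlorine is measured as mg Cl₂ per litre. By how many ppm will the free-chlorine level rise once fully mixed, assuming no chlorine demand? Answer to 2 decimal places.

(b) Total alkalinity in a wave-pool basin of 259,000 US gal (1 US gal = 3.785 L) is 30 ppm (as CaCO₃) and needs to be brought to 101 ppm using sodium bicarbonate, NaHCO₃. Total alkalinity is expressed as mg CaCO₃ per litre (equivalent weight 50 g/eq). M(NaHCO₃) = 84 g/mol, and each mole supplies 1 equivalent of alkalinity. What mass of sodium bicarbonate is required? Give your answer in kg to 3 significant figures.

(a) Volume: 13,500 US gal × 3.785 L/gal = 51,098 L.
(a) Available chlorine delivered: 383 g × 0.653 = 250.1 g as Cl₂.
(a) Concentration rise: 250.1 g / 51,098 L = 4.895 mg/L = 4.89 ppm.

(b) Volume: 259,000 US gal × 3.785 L/gal = 980,315 L.
(b) Alkalinity to add: (101 − 30) = 71 mg/L as CaCO₃ × 980,315 L = 69,600 g as CaCO₃.
(b) Equivalents: 69,600 g ÷ 50 g/eq = 1392 eq.
(b) NaHCO₃ supplies 1 eq per mole → 1392 mol.
(b) Mass: 1392 mol × 84 g/mol = 116,900 g.

(a) 4.89 ppm; (b) 117 kg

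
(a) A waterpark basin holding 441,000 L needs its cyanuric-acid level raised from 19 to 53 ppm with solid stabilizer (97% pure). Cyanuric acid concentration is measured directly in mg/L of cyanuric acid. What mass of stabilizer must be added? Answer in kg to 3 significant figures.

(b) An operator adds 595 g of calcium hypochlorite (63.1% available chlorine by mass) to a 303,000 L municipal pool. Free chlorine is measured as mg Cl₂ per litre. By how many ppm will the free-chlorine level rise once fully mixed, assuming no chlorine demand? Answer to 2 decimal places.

(a) CYA to add: (53 − 19) = 34 mg/L × 441,000 L = 14,990 g cyanuric acid.
(a) At 97% purity: 14,990 / 0.97 = 15,460 g product.

(b) Available chlorine delivered: 595 g × 0.631 = 375.4 g as Cl₂.
(b) Concentration rise: 375.4 g / 303,000 L = 1.239 mg/L = 1.24 ppm.

(a) 15.5 kg; (b) 1.24 ppm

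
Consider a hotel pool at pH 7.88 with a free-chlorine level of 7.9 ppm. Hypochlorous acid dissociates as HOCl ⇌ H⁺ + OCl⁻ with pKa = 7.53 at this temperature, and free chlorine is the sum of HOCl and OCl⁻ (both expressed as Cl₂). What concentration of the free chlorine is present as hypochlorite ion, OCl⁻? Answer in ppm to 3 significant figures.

[OCl⁻]/[HOCl] = 10^(pH − pKa) = 10^(7.88 − 7.53) = 10^0.35 = 2.239.
Fraction as HOCl = 1 / (1 + 2.239) = 0.3088.
OCl⁻ = (1 − 0.3088) × 7.9 ppm = 5.461 ppm.

5.46 ppm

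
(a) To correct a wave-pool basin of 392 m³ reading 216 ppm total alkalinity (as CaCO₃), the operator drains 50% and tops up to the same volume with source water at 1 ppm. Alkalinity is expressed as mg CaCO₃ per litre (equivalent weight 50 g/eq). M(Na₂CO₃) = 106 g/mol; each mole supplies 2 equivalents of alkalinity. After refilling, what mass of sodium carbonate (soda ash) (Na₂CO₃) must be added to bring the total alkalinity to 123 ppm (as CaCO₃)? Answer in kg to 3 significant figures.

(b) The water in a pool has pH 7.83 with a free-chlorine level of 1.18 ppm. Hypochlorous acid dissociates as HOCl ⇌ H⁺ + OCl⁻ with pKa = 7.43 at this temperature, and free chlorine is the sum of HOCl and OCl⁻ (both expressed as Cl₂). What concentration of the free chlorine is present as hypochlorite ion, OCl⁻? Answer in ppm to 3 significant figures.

(a) Volume: 392 m³ = 392,000 L.
(a) After draining 50% and refilling: 216 × 0.50 + 1 × 0.50 = 108.5 ppm.
(a) Deficit to target: 123 − 108.5 = 14.5 mg/L.
(a) As CaCO₃: 14.5 mg/L × 392,000 L = 5684 g; ÷ 50 g/eq ÷ 2 = 56.84 mol Na₂CO₃.
(a) Mass: 56.84 × 106 = 6025 g.

(b) [OCl⁻]/[HOCl] = 10^(pH − pKa) = 10^(7.83 − 7.43) = 10^0.40 = 2.512.
(b) Fraction as HOCl = 1 / (1 + 2.512) = 0.2847.
(b) OCl⁻ = (1 − 0.2847) × 1.18 ppm = 0.844 ppm.

(a) 6.03 kg; (b) 0.844 ppm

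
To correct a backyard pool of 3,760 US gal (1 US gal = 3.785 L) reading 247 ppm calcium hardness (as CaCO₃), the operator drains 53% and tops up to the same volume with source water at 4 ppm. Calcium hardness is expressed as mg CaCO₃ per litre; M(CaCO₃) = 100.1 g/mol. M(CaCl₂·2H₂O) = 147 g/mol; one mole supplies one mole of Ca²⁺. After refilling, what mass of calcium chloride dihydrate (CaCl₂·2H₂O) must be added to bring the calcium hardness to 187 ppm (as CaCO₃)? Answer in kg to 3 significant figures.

1.44 kg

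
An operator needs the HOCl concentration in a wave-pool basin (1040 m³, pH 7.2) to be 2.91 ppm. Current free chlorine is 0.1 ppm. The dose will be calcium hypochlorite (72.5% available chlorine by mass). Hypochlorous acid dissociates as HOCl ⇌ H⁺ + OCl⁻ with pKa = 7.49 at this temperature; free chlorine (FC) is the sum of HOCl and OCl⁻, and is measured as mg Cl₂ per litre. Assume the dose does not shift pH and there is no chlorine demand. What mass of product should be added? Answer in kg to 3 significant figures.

Volume: 1040 m³ = 1,040,000 L.
[OCl⁻]/[HOCl] = 10^(pH − pKa) = 10^(7.2 − 7.49) = 0.5129; fraction as HOCl = 1/(1 + 0.5129) = 0.661.
Free chlorine required for 2.91 ppm HOCl: 2.91 / 0.661 = 4.402 ppm.
FC to add: 4.402 − 0.1 = 4.302 mg/L as Cl₂.
Cl₂ equivalent: 4.302 mg/L × 1,040,000 L = 4475 g.
Product at 72.5% available Cl: 4475 / 0.725 = 6172 g.

6.17 kg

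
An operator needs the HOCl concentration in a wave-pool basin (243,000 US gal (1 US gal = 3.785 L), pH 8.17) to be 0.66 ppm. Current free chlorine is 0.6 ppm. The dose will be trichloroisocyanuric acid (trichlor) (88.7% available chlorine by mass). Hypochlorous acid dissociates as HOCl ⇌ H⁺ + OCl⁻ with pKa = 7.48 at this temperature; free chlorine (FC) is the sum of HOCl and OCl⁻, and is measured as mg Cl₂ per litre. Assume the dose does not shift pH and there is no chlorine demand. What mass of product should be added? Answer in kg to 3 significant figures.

3.41 kg

Volume: 243,000 US gal × 3.785 L/gal = 919,755 L.
[OCl⁻]/[HOCl] = 10^(pH − pKa) = 10^(8.17 − 7.48) = 4.898; fraction as HOCl = 1/(1 + 4.898) = 0.1696.
Free chlorine required for 0.66 ppm HOCl: 0.66 / 0.1696 = 3.893 ppm.
FC to add: 3.893 − 0.6 = 3.293 mg/L as Cl₂.
Cl₂ equivalent: 3.293 mg/L × 919,755 L = 3028 g.
Product at 88.7% available Cl: 3028 / 0.887 = 3414 g.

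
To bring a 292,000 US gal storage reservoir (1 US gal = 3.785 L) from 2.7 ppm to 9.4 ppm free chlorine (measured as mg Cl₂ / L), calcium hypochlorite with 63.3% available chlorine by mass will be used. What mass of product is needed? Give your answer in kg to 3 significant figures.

Volume: 292,000 US gal × 3.785 L/gal = 1,105,220 L.
Chlorine deficit: 9.4 − 2.7 = 6.7 ppm = 6.7 mg/L as Cl₂.
Cl₂ equivalent needed: 6.7 mg/L × 1,105,220 L = 7,405,000 mg = 7405 g.
Product at 63.3% available chlorine: 7405 / 0.633 = 11,700 g.

11.7 kg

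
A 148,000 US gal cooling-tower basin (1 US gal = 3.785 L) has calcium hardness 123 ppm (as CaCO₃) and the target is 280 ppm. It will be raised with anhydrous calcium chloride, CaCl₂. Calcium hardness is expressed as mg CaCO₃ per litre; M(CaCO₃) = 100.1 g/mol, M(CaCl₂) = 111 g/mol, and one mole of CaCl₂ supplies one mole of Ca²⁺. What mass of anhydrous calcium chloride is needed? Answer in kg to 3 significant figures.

Volume: 148,000 US gal × 3.785 L/gal = 560,180 L.
Hardness to add: (280 − 123) = 157 mg/L as CaCO₃ × 560,180 L = 87,950 g as CaCO₃.
Moles of Ca²⁺ (1 mol Ca²⁺ ≡ 1 mol CaCO₃): 87,950 / 100.1 g/mol = 878.6 mol.
Mass of CaCl₂: 878.6 × 111 = 97,530 g.

97.5 kg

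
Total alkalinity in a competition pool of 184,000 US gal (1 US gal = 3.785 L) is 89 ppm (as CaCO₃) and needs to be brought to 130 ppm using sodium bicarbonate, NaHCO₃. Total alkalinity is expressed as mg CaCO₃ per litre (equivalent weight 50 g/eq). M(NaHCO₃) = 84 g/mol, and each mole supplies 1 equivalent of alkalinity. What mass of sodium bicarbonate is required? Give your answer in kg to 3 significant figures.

Volume: 184,000 US gal × 3.785 L/gal = 696,440 L.
Alkalinity to add: (130 − 89) = 41 mg/L as CaCO₃ × 696,440 L = 28,550 g as CaCO₃.
Equivalents: 28,550 g ÷ 50 g/eq = 571.1 eq.
NaHCO₃ supplies 1 eq per mole → 571.1 mol.
Mass: 571.1 mol × 84 g/mol = 47,970 g.

48.0 kg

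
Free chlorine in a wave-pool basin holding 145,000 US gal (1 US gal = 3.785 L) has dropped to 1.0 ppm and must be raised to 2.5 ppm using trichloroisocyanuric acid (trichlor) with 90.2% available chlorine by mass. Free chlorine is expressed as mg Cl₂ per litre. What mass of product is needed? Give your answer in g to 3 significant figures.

913 g

Volume: 145,000 US gal × 3.785 L/gal = 548,825 L.
Chlorine deficit: 2.5 − 1.0 = 1.5 ppm = 1.5 mg/L as Cl₂.
Cl₂ equivalent needed: 1.5 mg/L × 548,825 L = 823,200 mg = 823.2 g.
Product at 90.2% available chlorine: 823.2 / 0.902 = 912.7 g.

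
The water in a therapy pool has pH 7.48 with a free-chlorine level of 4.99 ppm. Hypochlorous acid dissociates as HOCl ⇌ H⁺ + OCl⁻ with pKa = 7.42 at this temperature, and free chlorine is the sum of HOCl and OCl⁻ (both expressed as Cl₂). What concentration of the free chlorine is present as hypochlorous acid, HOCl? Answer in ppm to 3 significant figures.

2.32 ppm

[OCl⁻]/[HOCl] = 10^(pH − pKa) = 10^(7.48 − 7.42) = 10^0.06 = 1.148.
Fraction as HOCl = 1 / (1 + 1.148) = 0.4655.
HOCl = 0.4655 × 4.99 ppm = 2.323 ppm.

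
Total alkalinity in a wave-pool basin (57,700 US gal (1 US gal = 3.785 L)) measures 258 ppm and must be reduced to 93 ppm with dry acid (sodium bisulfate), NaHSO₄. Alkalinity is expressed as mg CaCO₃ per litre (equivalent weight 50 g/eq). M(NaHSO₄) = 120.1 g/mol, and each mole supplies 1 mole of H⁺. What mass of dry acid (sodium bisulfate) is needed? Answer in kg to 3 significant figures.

86.6 kg

Volume: 57,700 US gal × 3.785 L/gal = 218,394 L.
Alkalinity to neutralize: (258 − 93) = 165 mg/L as CaCO₃ × 218,394 L = 36,040 g as CaCO₃.
Equivalents of H⁺ required: 36,040 ÷ 50 g/eq = 720.7 eq = 720.7 mol NaHSO₄.
Mass of NaHSO₄: 720.7 × 120.1 = 86,560 g.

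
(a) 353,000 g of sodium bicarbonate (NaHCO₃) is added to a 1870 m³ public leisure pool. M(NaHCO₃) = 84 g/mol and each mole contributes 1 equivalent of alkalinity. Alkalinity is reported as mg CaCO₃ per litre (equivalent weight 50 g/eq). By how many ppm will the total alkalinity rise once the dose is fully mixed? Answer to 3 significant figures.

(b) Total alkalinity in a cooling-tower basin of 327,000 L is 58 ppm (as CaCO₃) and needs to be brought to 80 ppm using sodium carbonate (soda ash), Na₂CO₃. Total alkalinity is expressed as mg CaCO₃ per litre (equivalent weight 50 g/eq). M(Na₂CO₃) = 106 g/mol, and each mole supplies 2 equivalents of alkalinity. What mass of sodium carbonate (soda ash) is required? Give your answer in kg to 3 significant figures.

(a) Volume: 1870 m³ = 1,870,000 L.
(a) Moles of NaHCO₃: 353,000 g ÷ 84 g/mol = 4202 mol → 4202 eq of alkalinity.
(a) As CaCO₃: 4202 eq × 50 g/eq = 210,100 g.
(a) Rise: 210,100 g / 1,870,000 L × 1000 = 112.4 mg/L.

(b) Alkalinity to add: (80 − 58) = 22 mg/L as CaCO₃ × 327,000 L = 7194 g as CaCO₃.
(b) Equivalents: 7194 g ÷ 50 g/eq = 143.9 eq.
(b) Each mole of Na₂CO₃ supplies 2 eq, so 143.9 / 2 = 71.94 mol.
(b) Mass: 71.94 mol × 106 g/mol = 7626 g.

(a) 112 ppm; (b) 7.63 kg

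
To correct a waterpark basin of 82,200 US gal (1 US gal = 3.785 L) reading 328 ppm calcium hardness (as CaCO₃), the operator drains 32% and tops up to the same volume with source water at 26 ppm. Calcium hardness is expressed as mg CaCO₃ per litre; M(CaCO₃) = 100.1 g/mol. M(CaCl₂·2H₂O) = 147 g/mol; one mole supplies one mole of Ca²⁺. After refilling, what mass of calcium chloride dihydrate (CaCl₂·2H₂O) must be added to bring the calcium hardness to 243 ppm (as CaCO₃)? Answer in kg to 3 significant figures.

Volume: 82,200 US gal × 3.785 L/gal = 311,127 L.
After draining 32% and refilling: 328 × 0.68 + 26 × 0.32 = 231.36 ppm.
Deficit to target: 243 − 231.36 = 11.64 mg/L.
As CaCO₃: 11.64 mg/L × 311,127 L = 3622 g; ÷ 100.1 = 36.18 mol Ca²⁺.
Mass: 36.18 × 147 = 5318 g.

5.32 kg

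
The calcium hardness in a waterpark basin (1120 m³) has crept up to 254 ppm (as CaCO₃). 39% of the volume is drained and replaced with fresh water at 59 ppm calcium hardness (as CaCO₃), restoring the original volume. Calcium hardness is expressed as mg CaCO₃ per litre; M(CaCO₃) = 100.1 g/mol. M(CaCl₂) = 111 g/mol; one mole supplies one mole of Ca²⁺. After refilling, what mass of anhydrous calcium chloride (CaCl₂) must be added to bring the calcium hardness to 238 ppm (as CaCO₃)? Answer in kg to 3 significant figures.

74.6 kg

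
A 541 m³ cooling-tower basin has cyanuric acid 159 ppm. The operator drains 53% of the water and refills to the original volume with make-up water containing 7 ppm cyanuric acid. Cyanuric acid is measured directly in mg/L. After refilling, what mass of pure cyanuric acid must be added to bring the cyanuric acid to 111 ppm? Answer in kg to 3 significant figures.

Volume: 541 m³ = 541,000 L.
After draining 53% and refilling: 159 × 0.47 + 7 × 0.53 = 78.44 ppm.
Deficit to target: 111 − 78.44 = 32.56 mg/L.
Mass: 32.56 mg/L × 541,000 L = 17,610 g cyanuric acid.

17.6 kg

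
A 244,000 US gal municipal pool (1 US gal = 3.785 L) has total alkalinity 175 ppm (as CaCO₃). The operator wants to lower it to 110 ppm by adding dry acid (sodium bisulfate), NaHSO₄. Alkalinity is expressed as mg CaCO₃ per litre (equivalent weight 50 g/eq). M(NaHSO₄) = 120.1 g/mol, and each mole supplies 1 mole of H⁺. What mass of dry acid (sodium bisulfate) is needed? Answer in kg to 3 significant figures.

144 kg

Volume: 244,000 US gal × 3.785 L/gal = 923,540 L.
Alkalinity to neutralize: (175 − 110) = 65 mg/L as CaCO₃ × 923,540 L = 60,030 g as CaCO₃.
Equivalents of H⁺ required: 60,030 ÷ 50 g/eq = 1201 eq = 1201 mol NaHSO₄.
Mass of NaHSO₄: 1201 × 120.1 = 144,200 g.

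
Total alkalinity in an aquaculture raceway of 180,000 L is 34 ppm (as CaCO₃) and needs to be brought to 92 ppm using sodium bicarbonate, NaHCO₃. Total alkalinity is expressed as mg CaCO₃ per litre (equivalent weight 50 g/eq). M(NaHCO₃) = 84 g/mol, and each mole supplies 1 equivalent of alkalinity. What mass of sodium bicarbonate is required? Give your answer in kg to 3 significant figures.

Alkalinity to add: (92 − 34) = 58 mg/L as CaCO₃ × 180,000 L = 10,440 g as CaCO₃.
Equivalents: 10,440 g ÷ 50 g/eq = 208.8 eq.
NaHCO₃ supplies 1 eq per mole → 208.8 mol.
Mass: 208.8 mol × 84 g/mol = 17,540 g.

17.5 kg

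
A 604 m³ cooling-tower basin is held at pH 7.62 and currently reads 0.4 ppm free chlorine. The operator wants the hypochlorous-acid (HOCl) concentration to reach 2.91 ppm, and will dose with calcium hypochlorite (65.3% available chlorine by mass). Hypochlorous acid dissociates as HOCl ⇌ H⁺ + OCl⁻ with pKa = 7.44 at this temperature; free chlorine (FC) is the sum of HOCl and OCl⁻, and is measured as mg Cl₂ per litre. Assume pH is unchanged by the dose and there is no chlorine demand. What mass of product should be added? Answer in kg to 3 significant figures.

6.40 kg

Volume: 604 m³ = 604,000 L.
[OCl⁻]/[HOCl] = 10^(pH − pKa) = 10^(7.62 − 7.44) = 1.514; fraction as HOCl = 1/(1 + 1.514) = 0.3978.
Free chlorine required for 2.91 ppm HOCl: 2.91 / 0.3978 = 7.314 ppm.
FC to add: 7.314 − 0.4 = 6.914 mg/L as Cl₂.
Cl₂ equivalent: 6.914 mg/L × 604,000 L = 4176 g.
Product at 65.3% available Cl: 4176 / 0.653 = 6396 g.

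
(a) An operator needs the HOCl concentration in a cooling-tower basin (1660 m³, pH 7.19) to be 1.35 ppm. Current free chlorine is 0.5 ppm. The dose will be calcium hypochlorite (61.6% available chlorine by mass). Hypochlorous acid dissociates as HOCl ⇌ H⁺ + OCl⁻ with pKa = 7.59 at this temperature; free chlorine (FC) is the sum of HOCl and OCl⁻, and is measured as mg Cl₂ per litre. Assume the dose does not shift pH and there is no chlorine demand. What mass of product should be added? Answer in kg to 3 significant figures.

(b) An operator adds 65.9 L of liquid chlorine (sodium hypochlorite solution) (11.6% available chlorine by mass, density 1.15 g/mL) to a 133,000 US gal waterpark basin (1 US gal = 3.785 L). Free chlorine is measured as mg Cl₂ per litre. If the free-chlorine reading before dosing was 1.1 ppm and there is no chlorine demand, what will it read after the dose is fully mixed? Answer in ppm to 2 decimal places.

(a) 3.74 kg; (b) 18.56 ppm

(a) Volume: 1660 m³ = 1,660,000 L.
(a) [OCl⁻]/[HOCl] = 10^(pH − pKa) = 10^(7.19 − 7.59) = 0.3981; fraction as HOCl = 1/(1 + 0.3981) = 0.7153.
(a) Free chlorine required for 1.35 ppm HOCl: 1.35 / 0.7153 = 1.887 ppm.
(a) FC to add: 1.887 − 0.5 = 1.387 mg/L as Cl₂.
(a) Cl₂ equivalent: 1.387 mg/L × 1,660,000 L = 2303 g.
(a) Product at 61.6% available Cl: 2303 / 0.616 = 3739 g.

(b) Volume: 133,000 US gal × 3.785 L/gal = 503,405 L.
(b) Mass of solution: 65.9 L × 1000 mL/L × 1.15 g/mL = 75,780 g.
(b) Available chlorine delivered: 75,780 g × 0.116 = 8791 g as Cl₂.
(b) Concentration rise: 8791 g / 503,405 L = 17.46 mg/L = 17.46 ppm.
(b) Final FC: 1.1 + 17.46 = 18.56 ppm.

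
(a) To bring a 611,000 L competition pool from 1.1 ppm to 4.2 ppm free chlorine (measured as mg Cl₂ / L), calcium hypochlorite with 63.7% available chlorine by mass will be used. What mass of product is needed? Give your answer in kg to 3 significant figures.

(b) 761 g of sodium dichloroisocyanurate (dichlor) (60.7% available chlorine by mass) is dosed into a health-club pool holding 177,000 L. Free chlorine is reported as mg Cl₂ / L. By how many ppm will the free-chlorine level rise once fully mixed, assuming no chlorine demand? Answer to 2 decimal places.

(a) 2.97 kg; (b) 2.61 ppm

(a) Chlorine deficit: 4.2 − 1.1 = 3.1 ppm = 3.1 mg/L as Cl₂.
(a) Cl₂ equivalent needed: 3.1 mg/L × 611,000 L = 1,894,000 mg = 1894 g.
(a) Product at 63.7% available chlorine: 1894 / 0.637 = 2973 g.

(b) Available chlorine delivered: 761 g × 0.607 = 461.9 g as Cl₂.
(b) Concentration rise: 461.9 g / 177,000 L = 2.61 mg/L = 2.61 ppm.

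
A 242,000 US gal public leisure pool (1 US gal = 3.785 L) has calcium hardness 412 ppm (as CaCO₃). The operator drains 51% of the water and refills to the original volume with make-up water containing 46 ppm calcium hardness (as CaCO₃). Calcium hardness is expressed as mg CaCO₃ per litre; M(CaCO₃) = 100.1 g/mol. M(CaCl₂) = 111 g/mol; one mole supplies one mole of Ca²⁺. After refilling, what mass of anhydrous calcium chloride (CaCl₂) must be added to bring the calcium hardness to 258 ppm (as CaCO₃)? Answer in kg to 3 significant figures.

33.2 kg

Volume: 242,000 US gal × 3.785 L/gal = 915,970 L.
After draining 51% and refilling: 412 × 0.49 + 46 × 0.51 = 225.34 ppm.
Deficit to target: 258 − 225.34 = 32.66 mg/L.
As CaCO₃: 32.66 mg/L × 915,970 L = 29,920 g; ÷ 100.1 = 298.9 mol Ca²⁺.
Mass: 298.9 × 111 = 33,170 g.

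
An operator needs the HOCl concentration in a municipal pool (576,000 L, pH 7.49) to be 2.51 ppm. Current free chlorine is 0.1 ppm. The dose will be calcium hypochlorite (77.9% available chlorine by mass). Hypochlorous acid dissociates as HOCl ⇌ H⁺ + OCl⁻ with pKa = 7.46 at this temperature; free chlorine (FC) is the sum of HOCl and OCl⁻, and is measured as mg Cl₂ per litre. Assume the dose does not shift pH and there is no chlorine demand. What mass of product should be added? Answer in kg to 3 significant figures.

[OCl⁻]/[HOCl] = 10^(pH − pKa) = 10^(7.49 − 7.46) = 1.072; fraction as HOCl = 1/(1 + 1.072) = 0.4827.
Free chlorine required for 2.51 ppm HOCl: 2.51 / 0.4827 = 5.2 ppm.
FC to add: 5.2 − 0.1 = 5.1 mg/L as Cl₂.
Cl₂ equivalent: 5.1 mg/L × 576,000 L = 2937 g.
Product at 77.9% available Cl: 2937 / 0.779 = 3771 g.

3.77 kg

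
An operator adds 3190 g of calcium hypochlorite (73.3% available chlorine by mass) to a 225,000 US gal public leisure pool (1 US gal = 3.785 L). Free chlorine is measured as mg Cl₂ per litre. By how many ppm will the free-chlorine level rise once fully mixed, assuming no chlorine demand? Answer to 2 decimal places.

2.75 ppm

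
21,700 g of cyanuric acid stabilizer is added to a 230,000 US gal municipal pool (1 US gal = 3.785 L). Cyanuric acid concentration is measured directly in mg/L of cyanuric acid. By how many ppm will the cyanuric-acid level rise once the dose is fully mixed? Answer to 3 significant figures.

24.9 ppm

Volume: 230,000 US gal × 3.785 L/gal = 870,550 L.
Rise: 21,700 g / 870,550 L × 1000 = 24.93 mg/L.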